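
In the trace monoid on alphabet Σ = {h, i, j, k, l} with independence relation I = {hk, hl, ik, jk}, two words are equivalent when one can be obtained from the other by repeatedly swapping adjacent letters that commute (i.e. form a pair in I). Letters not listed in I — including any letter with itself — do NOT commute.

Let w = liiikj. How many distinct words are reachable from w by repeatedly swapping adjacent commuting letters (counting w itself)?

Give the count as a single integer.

0(l) covers ∅
1(i) covers 0:l
2(i) covers 1:i
3(i) covers 2:i
4(k) covers 0:l
5(j) covers 3:i
floor of heap: 0:l
completions by unplaced set U, small U first (add the entries for U minus each lowest piece of U):
  |U|=1: {4}:1  {5}:1
  |U|=2: {3,5}:1  {4,5}:2
  |U|=3: {2,3,5}:1  {3,4,5}:3
  |U|=4: {1,2,3,5}:1  {2,3,4,5}:4
  start at 0(l): 5

5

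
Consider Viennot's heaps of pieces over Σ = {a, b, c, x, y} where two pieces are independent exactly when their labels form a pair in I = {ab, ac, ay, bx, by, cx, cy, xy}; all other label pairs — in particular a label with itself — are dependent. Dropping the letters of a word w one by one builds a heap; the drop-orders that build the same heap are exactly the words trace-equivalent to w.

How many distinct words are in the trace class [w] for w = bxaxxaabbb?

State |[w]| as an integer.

0(b) covers ∅
1(x) covers ∅
2(a) covers 1:x
3(x) covers 2:a
4(x) covers 3:x
5(a) covers 4:x
6(a) covers 5:a
7(b) covers 0:b
8(b) covers 7:b
9(b) covers 8:b
floor of heap: 0:b, 1:x
completions by unplaced set U, small U first (add the entries for U minus each lowest piece of U):
  |U|=1: {6}:1  {9}:1
  |U|=2: {5,6}:1  {6,9}:2  {8,9}:1
  |U|=3: {4,5,6}:1  {5,6,9}:3  {6,8,9}:3  {7,8,9}:1
  |U|=4: {0,7,8,9}:1  {3,4,5,6}:1  {4,5,6,9}:4  {5,6,8,9}:6  {6,7,8,9}:4
  |U|=5: {0,6,7,8,9}:5  {2,3,4,5,6}:1  {3,4,5,6,9}:5  {4,5,6,8,9}:10  {5,6,7,8,9}:10
  |U|=6: {0,5,6,7,8,9}:15  {1,2,3,4,5,6}:1  {2,3,4,5,6,9}:6  {3,4,5,6,8,9}:15  {4,5,6,7,8,9}:20
  |U|=7: {0,4,5,6,7,8,9}:35  {1,2,3,4,5,6,9}:7  {2,3,4,5,6,8,9}:21  {3,4,5,6,7,8,9}:35
  |U|=8: {0,3,4,5,6,7,8,9}:70  {1,2,3,4,5,6,8,9}:28  {2,3,4,5,6,7,8,9}:56
  start at 0(b): 84
  start at 1(x): 126
sum over floor = 210

210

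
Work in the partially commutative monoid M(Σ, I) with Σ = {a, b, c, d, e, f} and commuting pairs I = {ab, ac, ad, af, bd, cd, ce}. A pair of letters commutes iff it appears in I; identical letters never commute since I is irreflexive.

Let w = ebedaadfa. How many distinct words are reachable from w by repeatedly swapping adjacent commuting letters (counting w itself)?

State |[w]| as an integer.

20

0(e) covers ∅
1(b) covers 0:e
2(e) covers 1:b
3(d) covers 2:e
4(a) covers 2:e
5(a) covers 4:a
6(d) covers 3:d
7(f) covers 6:d
8(a) covers 5:a
floor of heap: 0:e
completions by unplaced set U, small U first (add the entries for U minus each lowest piece of U):
  |U|=1: {7}:1  {8}:1
  |U|=2: {5,8}:1  {6,7}:1  {7,8}:2
  |U|=3: {3,6,7}:1  {4,5,8}:1  {5,7,8}:3  {6,7,8}:3
  |U|=4: {3,6,7,8}:4  {4,5,7,8}:4  {5,6,7,8}:6
  |U|=5: {3,5,6,7,8}:10  {4,5,6,7,8}:10
  |U|=6: {3,4,5,6,7,8}:20
  |U|=7: {2,3,4,5,6,7,8}:20
  start at 0(e): 20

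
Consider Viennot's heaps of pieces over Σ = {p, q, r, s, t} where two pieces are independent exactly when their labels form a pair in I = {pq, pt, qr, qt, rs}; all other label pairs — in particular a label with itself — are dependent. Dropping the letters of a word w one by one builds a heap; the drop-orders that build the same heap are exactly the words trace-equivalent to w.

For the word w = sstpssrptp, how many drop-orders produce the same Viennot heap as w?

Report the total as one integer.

18

piece 0:s — minimal
piece 1:s rests on {0:s}
piece 2:t rests on {1:s}
piece 3:p rests on {1:s}
piece 4:s rests on {2:t, 3:p}
piece 5:s rests on {4:s}
piece 6:r rests on {2:t, 3:p}
piece 7:p rests on {5:s, 6:r}
piece 8:t rests on {5:s, 6:r}
piece 9:p rests on {7:p}
minimal pieces: {0:s}
ways to finish when only these pieces remain (= sum over removing one remaining piece with nothing left below it):
  1 left: {8}→1  {9}→1
  2 left: {7,9}→1  {8,9}→2
  3 left: {7,8,9}→3
  4 left: {5,7,8,9}→3  {6,7,8,9}→3
  5 left: {4,5,7,8,9}→3  {5,6,7,8,9}→6
  6 left: {4,5,6,7,8,9}→9
  7 left: {2,4,5,6,7,8,9}→9  {3,4,5,6,7,8,9}→9
  8 left: {2,3,4,5,6,7,8,9}→18
  placing 0:s first → 18 extensions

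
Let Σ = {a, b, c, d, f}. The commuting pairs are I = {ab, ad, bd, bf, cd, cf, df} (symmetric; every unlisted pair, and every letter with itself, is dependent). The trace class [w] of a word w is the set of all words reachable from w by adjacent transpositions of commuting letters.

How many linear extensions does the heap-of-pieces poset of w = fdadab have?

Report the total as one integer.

60

drop 0:f onto floor
drop 1:d onto floor
drop 2:a onto {0:f}
drop 3:d onto {1:d}
drop 4:a onto {2:a}
drop 5:b onto floor
ground layer = {0:f, 1:d, 5:b}
drop-orders for the pieces not yet dropped (sum over which currently-grounded one goes next):
  1 to go: {3} 1  {4} 1  {5} 1
  2 to go: {1,3} 1  {2,4} 1  {3,4} 2  {3,5} 2  {4,5} 2
  3 to go: {0,2,4} 1  {1,3,4} 3  {1,3,5} 3  {2,3,4} 3  {2,4,5} 3  {3,4,5} 6
  4 to go: {0,2,3,4} 4  {0,2,4,5} 4  {1,2,3,4} 6  {1,3,4,5} 12  {2,3,4,5} 12
  if 0:f drops first: 30 orders
  if 1:d drops first: 20 orders
  if 5:b drops first: 10 orders
heap linearizations: 60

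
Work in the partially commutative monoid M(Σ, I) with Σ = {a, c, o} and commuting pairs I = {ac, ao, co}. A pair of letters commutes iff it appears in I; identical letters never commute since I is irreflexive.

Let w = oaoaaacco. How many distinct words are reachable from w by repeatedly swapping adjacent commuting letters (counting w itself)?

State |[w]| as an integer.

1260

drop 0:o onto floor
drop 1:a onto floor
drop 2:o onto {0:o}
drop 3:a onto {1:a}
drop 4:a onto {3:a}
drop 5:a onto {4:a}
drop 6:c onto floor
drop 7:c onto {6:c}
drop 8:o onto {2:o}
ground layer = {0:o, 1:a, 6:c}
drop-orders for the pieces not yet dropped (sum over which currently-grounded one goes next):
  1 to go: {5} 1  {7} 1  {8} 1
  2 to go: {2,8} 1  {4,5} 1  {5,7} 2  {5,8} 2  {6,7} 1  {7,8} 2
  3 to go: {0,2,8} 1  {2,5,8} 3  {2,7,8} 3  {3,4,5} 1  {4,5,7} 3  {4,5,8} 3  {5,6,7} 3  {5,7,8} 6  {6,7,8} 3
  4 to go: {0,2,5,8} 4  {0,2,7,8} 4  {1,3,4,5} 1  {2,4,5,8} 6  {2,5,7,8} 12  {2,6,7,8} 6  {3,4,5,7} 4  {3,4,5,8} 4  {4,5,6,7} 6  {4,5,7,8} 12  {5,6,7,8} 12
  5 to go: {0,2,4,5,8} 10  {0,2,5,7,8} 20  {0,2,6,7,8} 10  {1,3,4,5,7} 5  {1,3,4,5,8} 5  {2,3,4,5,8} 10  {2,4,5,7,8} 30  {2,5,6,7,8} 30  {3,4,5,6,7} 10  {3,4,5,7,8} 20  {4,5,6,7,8} 30
  6 to go: {0,2,3,4,5,8} 20  {0,2,4,5,7,8} 60  {0,2,5,6,7,8} 60  {1,2,3,4,5,8} 15  {1,3,4,5,6,7} 15  {1,3,4,5,7,8} 30  {2,3,4,5,7,8} 60  {2,4,5,6,7,8} 90  {3,4,5,6,7,8} 60
  7 to go: {0,1,2,3,4,5,8} 35  {0,2,3,4,5,7,8} 140  {0,2,4,5,6,7,8} 210  {1,2,3,4,5,7,8} 105  {1,3,4,5,6,7,8} 105  {2,3,4,5,6,7,8} 210
  if 0:o drops first: 420 orders
  if 1:a drops first: 560 orders
  if 6:c drops first: 280 orders
heap linearizations: 1260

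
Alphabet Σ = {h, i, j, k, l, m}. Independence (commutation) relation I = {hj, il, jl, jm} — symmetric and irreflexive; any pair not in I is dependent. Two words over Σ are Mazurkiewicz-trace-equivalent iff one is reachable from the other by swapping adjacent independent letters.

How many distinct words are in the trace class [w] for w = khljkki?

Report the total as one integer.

3

0(k) covers ∅
1(h) covers 0:k
2(l) covers 1:h
3(j) covers 0:k
4(k) covers 2:l, 3:j
5(k) covers 4:k
6(i) covers 5:k
floor of heap: 0:k
completions by unplaced set U, small U first (add the entries for U minus each lowest piece of U):
  |U|=1: {6}:1
  |U|=2: {5,6}:1
  |U|=3: {4,5,6}:1
  |U|=4: {2,4,5,6}:1  {3,4,5,6}:1
  |U|=5: {1,2,4,5,6}:1  {2,3,4,5,6}:2
  start at 0(k): 3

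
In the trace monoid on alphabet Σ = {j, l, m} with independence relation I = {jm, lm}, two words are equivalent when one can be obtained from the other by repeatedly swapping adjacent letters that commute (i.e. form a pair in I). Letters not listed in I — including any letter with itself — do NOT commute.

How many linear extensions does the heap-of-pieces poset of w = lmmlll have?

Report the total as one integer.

piece 0:l — minimal
piece 1:m — minimal
piece 2:m rests on {1:m}
piece 3:l rests on {0:l}
piece 4:l rests on {3:l}
piece 5:l rests on {4:l}
minimal pieces: {0:l, 1:m}
ways to finish when only these pieces remain (= sum over removing one remaining piece with nothing left below it):
  1 left: {2}→1  {5}→1
  2 left: {1,2}→1  {2,5}→2  {4,5}→1
  3 left: {1,2,5}→3  {2,4,5}→3  {3,4,5}→1
  4 left: {0,3,4,5}→1  {1,2,4,5}→6  {2,3,4,5}→4
  placing 0:l first → 10 extensions
  placing 1:m first → 5 extensions
total linear extensions = 15

15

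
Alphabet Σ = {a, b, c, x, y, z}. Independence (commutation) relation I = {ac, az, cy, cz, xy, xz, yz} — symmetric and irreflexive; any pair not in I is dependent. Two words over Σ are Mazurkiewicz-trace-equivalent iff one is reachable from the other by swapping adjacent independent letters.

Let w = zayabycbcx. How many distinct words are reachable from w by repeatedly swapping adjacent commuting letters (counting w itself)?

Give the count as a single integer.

8

drop 0:z onto floor
drop 1:a onto floor
drop 2:y onto {1:a}
drop 3:a onto {2:y}
drop 4:b onto {0:z, 3:a}
drop 5:y onto {4:b}
drop 6:c onto {4:b}
drop 7:b onto {5:y, 6:c}
drop 8:c onto {7:b}
drop 9:x onto {8:c}
ground layer = {0:z, 1:a}
drop-orders for the pieces not yet dropped (sum over which currently-grounded one goes next):
  1 to go: {9} 1
  2 to go: {8,9} 1
  3 to go: {7,8,9} 1
  4 to go: {5,7,8,9} 1  {6,7,8,9} 1
  5 to go: {5,6,7,8,9} 2
  6 to go: {4,5,6,7,8,9} 2
  7 to go: {0,4,5,6,7,8,9} 2  {3,4,5,6,7,8,9} 2
  8 to go: {0,3,4,5,6,7,8,9} 4  {2,3,4,5,6,7,8,9} 2
  if 0:z drops first: 2 orders
  if 1:a drops first: 6 orders
heap linearizations: 8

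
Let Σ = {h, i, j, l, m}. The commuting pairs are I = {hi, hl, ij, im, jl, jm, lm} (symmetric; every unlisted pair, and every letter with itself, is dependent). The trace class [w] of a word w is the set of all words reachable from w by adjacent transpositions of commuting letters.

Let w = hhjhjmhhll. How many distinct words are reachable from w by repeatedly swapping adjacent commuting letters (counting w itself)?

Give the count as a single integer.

90

0(h) covers ∅
1(h) covers 0:h
2(j) covers 1:h
3(h) covers 2:j
4(j) covers 3:h
5(m) covers 3:h
6(h) covers 4:j, 5:m
7(h) covers 6:h
8(l) covers ∅
9(l) covers 8:l
floor of heap: 0:h, 8:l
completions by unplaced set U, small U first (add the entries for U minus each lowest piece of U):
  |U|=1: {7}:1  {9}:1
  |U|=2: {6,7}:1  {7,9}:2  {8,9}:1
  |U|=3: {4,6,7}:1  {5,6,7}:1  {6,7,9}:3  {7,8,9}:3
  |U|=4: {4,5,6,7}:2  {4,6,7,9}:4  {5,6,7,9}:4  {6,7,8,9}:6
  |U|=5: {3,4,5,6,7}:2  {4,5,6,7,9}:10  {4,6,7,8,9}:10  {5,6,7,8,9}:10
  |U|=6: {2,3,4,5,6,7}:2  {3,4,5,6,7,9}:12  {4,5,6,7,8,9}:30
  |U|=7: {1,2,3,4,5,6,7}:2  {2,3,4,5,6,7,9}:14  {3,4,5,6,7,8,9}:42
  |U|=8: {0,1,2,3,4,5,6,7}:2  {1,2,3,4,5,6,7,9}:16  {2,3,4,5,6,7,8,9}:56
  start at 0(h): 72
  start at 8(l): 18
sum over floor = 90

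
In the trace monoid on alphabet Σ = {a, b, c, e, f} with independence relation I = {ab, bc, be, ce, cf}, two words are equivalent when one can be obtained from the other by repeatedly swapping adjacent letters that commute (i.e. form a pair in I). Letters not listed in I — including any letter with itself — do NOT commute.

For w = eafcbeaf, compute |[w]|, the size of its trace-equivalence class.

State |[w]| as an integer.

piece 0:e — minimal
piece 1:a rests on {0:e}
piece 2:f rests on {1:a}
piece 3:c rests on {1:a}
piece 4:b rests on {2:f}
piece 5:e rests on {2:f}
piece 6:a rests on {3:c, 5:e}
piece 7:f rests on {4:b, 6:a}
minimal pieces: {0:e}
ways to finish when only these pieces remain (= sum over removing one remaining piece with nothing left below it):
  1 left: {7}→1
  2 left: {4,7}→1  {6,7}→1
  3 left: {3,6,7}→1  {4,6,7}→2  {5,6,7}→1
  4 left: {3,4,6,7}→3  {3,5,6,7}→2  {4,5,6,7}→3
  5 left: {2,4,5,6,7}→3  {3,4,5,6,7}→8
  6 left: {2,3,4,5,6,7}→11
  placing 0:e first → 11 extensions

11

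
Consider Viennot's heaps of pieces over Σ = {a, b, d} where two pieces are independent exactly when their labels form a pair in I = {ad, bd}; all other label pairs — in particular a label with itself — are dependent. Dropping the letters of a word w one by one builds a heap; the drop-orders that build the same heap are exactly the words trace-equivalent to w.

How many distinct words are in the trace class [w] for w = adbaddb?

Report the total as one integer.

35

drop 0:a onto floor
drop 1:d onto floor
drop 2:b onto {0:a}
drop 3:a onto {2:b}
drop 4:d onto {1:d}
drop 5:d onto {4:d}
drop 6:b onto {3:a}
ground layer = {0:a, 1:d}
drop-orders for the pieces not yet dropped (sum over which currently-grounded one goes next):
  1 to go: {5} 1  {6} 1
  2 to go: {3,6} 1  {4,5} 1  {5,6} 2
  3 to go: {1,4,5} 1  {2,3,6} 1  {3,5,6} 3  {4,5,6} 3
  4 to go: {0,2,3,6} 1  {1,4,5,6} 4  {2,3,5,6} 4  {3,4,5,6} 6
  5 to go: {0,2,3,5,6} 5  {1,3,4,5,6} 10  {2,3,4,5,6} 10
  if 0:a drops first: 20 orders
  if 1:d drops first: 15 orders
heap linearizations: 35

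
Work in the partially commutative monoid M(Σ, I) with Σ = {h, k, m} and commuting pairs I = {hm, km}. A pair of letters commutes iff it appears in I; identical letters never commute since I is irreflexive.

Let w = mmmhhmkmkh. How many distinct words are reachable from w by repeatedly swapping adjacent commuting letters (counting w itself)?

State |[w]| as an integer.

drop 0:m onto floor
drop 1:m onto {0:m}
drop 2:m onto {1:m}
drop 3:h onto floor
drop 4:h onto {3:h}
drop 5:m onto {2:m}
drop 6:k onto {4:h}
drop 7:m onto {5:m}
drop 8:k onto {6:k}
drop 9:h onto {8:k}
ground layer = {0:m, 3:h}
drop-orders for the pieces not yet dropped (sum over which currently-grounded one goes next):
  1 to go: {7} 1  {9} 1
  2 to go: {5,7} 1  {7,9} 2  {8,9} 1
  3 to go: {2,5,7} 1  {5,7,9} 3  {6,8,9} 1  {7,8,9} 3
  4 to go: {1,2,5,7} 1  {2,5,7,9} 4  {4,6,8,9} 1  {5,7,8,9} 6  {6,7,8,9} 4
  5 to go: {0,1,2,5,7} 1  {1,2,5,7,9} 5  {2,5,7,8,9} 10  {3,4,6,8,9} 1  {4,6,7,8,9} 5  {5,6,7,8,9} 10
  6 to go: {0,1,2,5,7,9} 6  {1,2,5,7,8,9} 15  {2,5,6,7,8,9} 20  {3,4,6,7,8,9} 6  {4,5,6,7,8,9} 15
  7 to go: {0,1,2,5,7,8,9} 21  {1,2,5,6,7,8,9} 35  {2,4,5,6,7,8,9} 35  {3,4,5,6,7,8,9} 21
  8 to go: {0,1,2,5,6,7,8,9} 56  {1,2,4,5,6,7,8,9} 70  {2,3,4,5,6,7,8,9} 56
  if 0:m drops first: 126 orders
  if 3:h drops first: 126 orders
heap linearizations: 252

252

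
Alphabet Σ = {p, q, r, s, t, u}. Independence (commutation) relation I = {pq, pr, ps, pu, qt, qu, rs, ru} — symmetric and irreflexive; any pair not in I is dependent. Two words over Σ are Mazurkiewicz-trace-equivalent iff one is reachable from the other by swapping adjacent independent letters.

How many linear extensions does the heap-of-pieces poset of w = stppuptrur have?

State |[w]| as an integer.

0(s) covers ∅
1(t) covers 0:s
2(p) covers 1:t
3(p) covers 2:p
4(u) covers 1:t
5(p) covers 3:p
6(t) covers 4:u, 5:p
7(r) covers 6:t
8(u) covers 6:t
9(r) covers 7:r
floor of heap: 0:s
completions by unplaced set U, small U first (add the entries for U minus each lowest piece of U):
  |U|=1: {8}:1  {9}:1
  |U|=2: {7,9}:1  {8,9}:2
  |U|=3: {7,8,9}:3
  |U|=4: {6,7,8,9}:3
  |U|=5: {4,6,7,8,9}:3  {5,6,7,8,9}:3
  |U|=6: {3,5,6,7,8,9}:3  {4,5,6,7,8,9}:6
  |U|=7: {2,3,5,6,7,8,9}:3  {3,4,5,6,7,8,9}:9
  |U|=8: {2,3,4,5,6,7,8,9}:12
  start at 0(s): 12

12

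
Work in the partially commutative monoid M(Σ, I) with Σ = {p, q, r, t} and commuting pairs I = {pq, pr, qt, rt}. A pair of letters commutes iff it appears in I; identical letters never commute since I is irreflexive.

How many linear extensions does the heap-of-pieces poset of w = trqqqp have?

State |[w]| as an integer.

#0=t has no predecessor
#1=r has no predecessor
#2=q depends on [1:r]
#3=q depends on [2:q]
#4=q depends on [3:q]
#5=p depends on [0:t]
sources: [0:t, 1:r]
N(rest) = Σ N(rest − s) over sources s of rest; N(one piece) = 1:
  size 1 → [4]=1  [5]=1
  size 2 → [0,5]=1  [3,4]=1  [4,5]=2
  size 3 → [0,4,5]=3  [2,3,4]=1  [3,4,5]=3
  size 4 → [0,3,4,5]=6  [1,2,3,4]=1  [2,3,4,5]=4
  first=0(t) contributes 5
  first=1(r) contributes 10
|[w]| = 15

15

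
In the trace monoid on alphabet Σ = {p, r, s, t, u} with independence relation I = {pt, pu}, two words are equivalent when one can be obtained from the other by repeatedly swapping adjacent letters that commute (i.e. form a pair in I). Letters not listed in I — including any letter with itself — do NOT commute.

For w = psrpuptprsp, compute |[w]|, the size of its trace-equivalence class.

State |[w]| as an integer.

0(p) covers ∅
1(s) covers 0:p
2(r) covers 1:s
3(p) covers 2:r
4(u) covers 2:r
5(p) covers 3:p
6(t) covers 4:u
7(p) covers 5:p
8(r) covers 6:t, 7:p
9(s) covers 8:r
10(p) covers 9:s
floor of heap: 0:p
completions by unplaced set U, small U first (add the entries for U minus each lowest piece of U):
  |U|=1: {10}:1
  |U|=2: {9,10}:1
  |U|=3: {8,9,10}:1
  |U|=4: {6,8,9,10}:1  {7,8,9,10}:1
  |U|=5: {4,6,8,9,10}:1  {5,7,8,9,10}:1  {6,7,8,9,10}:2
  |U|=6: {3,5,7,8,9,10}:1  {4,6,7,8,9,10}:3  {5,6,7,8,9,10}:3
  |U|=7: {3,5,6,7,8,9,10}:4  {4,5,6,7,8,9,10}:6
  |U|=8: {3,4,5,6,7,8,9,10}:10
  |U|=9: {2,3,4,5,6,7,8,9,10}:10
  start at 0(p): 10

10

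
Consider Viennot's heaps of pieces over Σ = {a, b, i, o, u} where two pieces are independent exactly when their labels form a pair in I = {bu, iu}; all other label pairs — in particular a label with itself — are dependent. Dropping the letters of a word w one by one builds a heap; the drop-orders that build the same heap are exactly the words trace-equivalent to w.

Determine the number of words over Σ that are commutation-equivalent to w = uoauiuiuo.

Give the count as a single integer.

10

drop 0:u onto floor
drop 1:o onto {0:u}
drop 2:a onto {1:o}
drop 3:u onto {2:a}
drop 4:i onto {2:a}
drop 5:u onto {3:u}
drop 6:i onto {4:i}
drop 7:u onto {5:u}
drop 8:o onto {6:i, 7:u}
ground layer = {0:u}
drop-orders for the pieces not yet dropped (sum over which currently-grounded one goes next):
  1 to go: {8} 1
  2 to go: {6,8} 1  {7,8} 1
  3 to go: {4,6,8} 1  {5,7,8} 1  {6,7,8} 2
  4 to go: {3,5,7,8} 1  {4,6,7,8} 3  {5,6,7,8} 3
  5 to go: {3,5,6,7,8} 4  {4,5,6,7,8} 6
  6 to go: {3,4,5,6,7,8} 10
  7 to go: {2,3,4,5,6,7,8} 10
  if 0:u drops first: 10 orders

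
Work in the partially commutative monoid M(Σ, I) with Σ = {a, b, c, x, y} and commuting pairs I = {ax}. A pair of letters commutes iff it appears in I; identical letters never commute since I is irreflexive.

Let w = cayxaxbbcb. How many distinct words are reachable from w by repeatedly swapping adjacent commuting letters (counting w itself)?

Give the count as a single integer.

3

piece 0:c — minimal
piece 1:a rests on {0:c}
piece 2:y rests on {1:a}
piece 3:x rests on {2:y}
piece 4:a rests on {2:y}
piece 5:x rests on {3:x}
piece 6:b rests on {4:a, 5:x}
piece 7:b rests on {6:b}
piece 8:c rests on {7:b}
piece 9:b rests on {8:c}
minimal pieces: {0:c}
ways to finish when only these pieces remain (= sum over removing one remaining piece with nothing left below it):
  1 left: {9}→1
  2 left: {8,9}→1
  3 left: {7,8,9}→1
  4 left: {6,7,8,9}→1
  5 left: {4,6,7,8,9}→1  {5,6,7,8,9}→1
  6 left: {3,5,6,7,8,9}→1  {4,5,6,7,8,9}→2
  7 left: {3,4,5,6,7,8,9}→3
  8 left: {2,3,4,5,6,7,8,9}→3
  placing 0:c first → 3 extensions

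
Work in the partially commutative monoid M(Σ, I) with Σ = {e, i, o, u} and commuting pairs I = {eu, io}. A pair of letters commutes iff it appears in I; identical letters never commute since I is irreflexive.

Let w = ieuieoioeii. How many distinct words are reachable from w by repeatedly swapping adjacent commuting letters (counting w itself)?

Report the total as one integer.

0(i) covers ∅
1(e) covers 0:i
2(u) covers 0:i
3(i) covers 1:e, 2:u
4(e) covers 3:i
5(o) covers 4:e
6(i) covers 4:e
7(o) covers 5:o
8(e) covers 6:i, 7:o
9(i) covers 8:e
10(i) covers 9:i
floor of heap: 0:i
completions by unplaced set U, small U first (add the entries for U minus each lowest piece of U):
  |U|=1: {10}:1
  |U|=2: {9,10}:1
  |U|=3: {8,9,10}:1
  |U|=4: {6,8,9,10}:1  {7,8,9,10}:1
  |U|=5: {5,7,8,9,10}:1  {6,7,8,9,10}:2
  |U|=6: {5,6,7,8,9,10}:3
  |U|=7: {4,5,6,7,8,9,10}:3
  |U|=8: {3,4,5,6,7,8,9,10}:3
  |U|=9: {1,3,4,5,6,7,8,9,10}:3  {2,3,4,5,6,7,8,9,10}:3
  start at 0(i): 6

6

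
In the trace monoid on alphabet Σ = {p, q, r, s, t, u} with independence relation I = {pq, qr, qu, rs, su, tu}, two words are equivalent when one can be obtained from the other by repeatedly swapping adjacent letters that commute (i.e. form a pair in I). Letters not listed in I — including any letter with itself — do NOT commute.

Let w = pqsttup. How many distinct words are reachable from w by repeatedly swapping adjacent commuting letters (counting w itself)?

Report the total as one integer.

9

piece 0:p — minimal
piece 1:q — minimal
piece 2:s rests on {0:p, 1:q}
piece 3:t rests on {2:s}
piece 4:t rests on {3:t}
piece 5:u rests on {0:p}
piece 6:p rests on {4:t, 5:u}
minimal pieces: {0:p, 1:q}
ways to finish when only these pieces remain (= sum over removing one remaining piece with nothing left below it):
  1 left: {6}→1
  2 left: {4,6}→1  {5,6}→1
  3 left: {3,4,6}→1  {4,5,6}→2
  4 left: {2,3,4,6}→1  {3,4,5,6}→3
  5 left: {1,2,3,4,6}→1  {2,3,4,5,6}→4
  placing 0:p first → 5 extensions
  placing 1:q first → 4 extensions
total linear extensions = 9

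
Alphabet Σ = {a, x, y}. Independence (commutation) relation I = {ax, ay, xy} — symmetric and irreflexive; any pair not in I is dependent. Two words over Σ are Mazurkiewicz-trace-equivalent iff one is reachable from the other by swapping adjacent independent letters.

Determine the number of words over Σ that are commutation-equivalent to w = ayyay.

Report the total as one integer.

drop 0:a onto floor
drop 1:y onto floor
drop 2:y onto {1:y}
drop 3:a onto {0:a}
drop 4:y onto {2:y}
ground layer = {0:a, 1:y}
drop-orders for the pieces not yet dropped (sum over which currently-grounded one goes next):
  1 to go: {3} 1  {4} 1
  2 to go: {0,3} 1  {2,4} 1  {3,4} 2
  3 to go: {0,3,4} 3  {1,2,4} 1  {2,3,4} 3
  if 0:a drops first: 4 orders
  if 1:y drops first: 6 orders
heap linearizations: 10

10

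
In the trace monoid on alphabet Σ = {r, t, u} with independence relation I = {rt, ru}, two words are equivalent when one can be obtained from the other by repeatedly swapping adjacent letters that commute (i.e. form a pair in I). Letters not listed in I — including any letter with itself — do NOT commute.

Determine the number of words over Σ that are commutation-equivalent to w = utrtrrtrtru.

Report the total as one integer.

462

0(u) covers ∅
1(t) covers 0:u
2(r) covers ∅
3(t) covers 1:t
4(r) covers 2:r
5(r) covers 4:r
6(t) covers 3:t
7(r) covers 5:r
8(t) covers 6:t
9(r) covers 7:r
10(u) covers 8:t
floor of heap: 0:u, 2:r
completions by unplaced set U, small U first (add the entries for U minus each lowest piece of U):
  |U|=1: {9}:1  {10}:1
  |U|=2: {7,9}:1  {8,10}:1  {9,10}:2
  |U|=3: {5,7,9}:1  {6,8,10}:1  {7,9,10}:3  {8,9,10}:3
  |U|=4: {3,6,8,10}:1  {4,5,7,9}:1  {5,7,9,10}:4  {6,8,9,10}:4  {7,8,9,10}:6
  |U|=5: {1,3,6,8,10}:1  {2,4,5,7,9}:1  {3,6,8,9,10}:5  {4,5,7,9,10}:5  {5,7,8,9,10}:10  {6,7,8,9,10}:10
  |U|=6: {0,1,3,6,8,10}:1  {1,3,6,8,9,10}:6  {2,4,5,7,9,10}:6  {3,6,7,8,9,10}:15  {4,5,7,8,9,10}:15  {5,6,7,8,9,10}:20
  |U|=7: {0,1,3,6,8,9,10}:7  {1,3,6,7,8,9,10}:21  {2,4,5,7,8,9,10}:21  {3,5,6,7,8,9,10}:35  {4,5,6,7,8,9,10}:35
  |U|=8: {0,1,3,6,7,8,9,10}:28  {1,3,5,6,7,8,9,10}:56  {2,4,5,6,7,8,9,10}:56  {3,4,5,6,7,8,9,10}:70
  |U|=9: {0,1,3,5,6,7,8,9,10}:84  {1,3,4,5,6,7,8,9,10}:126  {2,3,4,5,6,7,8,9,10}:126
  start at 0(u): 252
  start at 2(r): 210
sum over floor = 462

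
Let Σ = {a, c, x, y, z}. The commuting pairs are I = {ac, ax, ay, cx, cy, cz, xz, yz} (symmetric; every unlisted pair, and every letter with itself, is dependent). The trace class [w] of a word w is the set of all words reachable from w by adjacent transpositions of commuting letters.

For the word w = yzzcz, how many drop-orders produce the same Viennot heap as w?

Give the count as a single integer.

0(y) covers ∅
1(z) covers ∅
2(z) covers 1:z
3(c) covers ∅
4(z) covers 2:z
floor of heap: 0:y, 1:z, 3:c
completions by unplaced set U, small U first (add the entries for U minus each lowest piece of U):
  |U|=1: {0}:1  {3}:1  {4}:1
  |U|=2: {0,3}:2  {0,4}:2  {2,4}:1  {3,4}:2
  |U|=3: {0,2,4}:3  {0,3,4}:6  {1,2,4}:1  {2,3,4}:3
  start at 0(y): 4
  start at 1(z): 12
  start at 3(c): 4
sum over floor = 20

20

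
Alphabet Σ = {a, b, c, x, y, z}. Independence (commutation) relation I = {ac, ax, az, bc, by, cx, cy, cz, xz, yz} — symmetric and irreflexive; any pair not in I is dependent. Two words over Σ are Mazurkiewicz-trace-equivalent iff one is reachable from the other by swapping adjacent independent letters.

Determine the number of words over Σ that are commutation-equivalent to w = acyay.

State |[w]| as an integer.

0(a) covers ∅
1(c) covers ∅
2(y) covers 0:a
3(a) covers 2:y
4(y) covers 3:a
floor of heap: 0:a, 1:c
completions by unplaced set U, small U first (add the entries for U minus each lowest piece of U):
  |U|=1: {1}:1  {4}:1
  |U|=2: {1,4}:2  {3,4}:1
  |U|=3: {1,3,4}:3  {2,3,4}:1
  start at 0(a): 4
  start at 1(c): 1
sum over floor = 5

5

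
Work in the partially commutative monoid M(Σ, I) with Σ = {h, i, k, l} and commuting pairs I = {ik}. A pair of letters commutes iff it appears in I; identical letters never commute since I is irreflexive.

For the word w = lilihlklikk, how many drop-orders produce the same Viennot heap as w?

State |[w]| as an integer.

3

0(l) covers ∅
1(i) covers 0:l
2(l) covers 1:i
3(i) covers 2:l
4(h) covers 3:i
5(l) covers 4:h
6(k) covers 5:l
7(l) covers 6:k
8(i) covers 7:l
9(k) covers 7:l
10(k) covers 9:k
floor of heap: 0:l
completions by unplaced set U, small U first (add the entries for U minus each lowest piece of U):
  |U|=1: {8}:1  {10}:1
  |U|=2: {8,10}:2  {9,10}:1
  |U|=3: {8,9,10}:3
  |U|=4: {7,8,9,10}:3
  |U|=5: {6,7,8,9,10}:3
  |U|=6: {5,6,7,8,9,10}:3
  |U|=7: {4,5,6,7,8,9,10}:3
  |U|=8: {3,4,5,6,7,8,9,10}:3
  |U|=9: {2,3,4,5,6,7,8,9,10}:3
  start at 0(l): 3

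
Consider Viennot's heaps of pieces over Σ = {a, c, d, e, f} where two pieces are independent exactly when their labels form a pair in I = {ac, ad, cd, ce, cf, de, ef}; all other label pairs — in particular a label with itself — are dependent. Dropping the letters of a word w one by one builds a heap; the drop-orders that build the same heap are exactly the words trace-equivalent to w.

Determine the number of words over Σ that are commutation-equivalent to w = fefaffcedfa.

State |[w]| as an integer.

165

piece 0:f — minimal
piece 1:e — minimal
piece 2:f rests on {0:f}
piece 3:a rests on {1:e, 2:f}
piece 4:f rests on {3:a}
piece 5:f rests on {4:f}
piece 6:c — minimal
piece 7:e rests on {3:a}
piece 8:d rests on {5:f}
piece 9:f rests on {8:d}
piece 10:a rests on {7:e, 9:f}
minimal pieces: {0:f, 1:e, 6:c}
ways to finish when only these pieces remain (= sum over removing one remaining piece with nothing left below it):
  1 left: {6}→1  {10}→1
  2 left: {6,10}→2  {7,10}→1  {9,10}→1
  3 left: {6,7,10}→3  {6,9,10}→3  {7,9,10}→2  {8,9,10}→1
  4 left: {5,8,9,10}→1  {6,7,9,10}→8  {6,8,9,10}→4  {7,8,9,10}→3
  5 left: {4,5,8,9,10}→1  {5,6,8,9,10}→5  {5,7,8,9,10}→4  {6,7,8,9,10}→15
  6 left: {4,5,6,8,9,10}→6  {4,5,7,8,9,10}→5  {5,6,7,8,9,10}→24
  7 left: {3,4,5,7,8,9,10}→5  {4,5,6,7,8,9,10}→35
  8 left: {1,3,4,5,7,8,9,10}→5  {2,3,4,5,7,8,9,10}→5  {3,4,5,6,7,8,9,10}→40
  9 left: {0,2,3,4,5,7,8,9,10}→5  {1,2,3,4,5,7,8,9,10}→10  {1,3,4,5,6,7,8,9,10}→45  {2,3,4,5,6,7,8,9,10}→45
  placing 0:f first → 100 extensions
  placing 1:e first → 50 extensions
  placing 6:c first → 15 extensions
total linear extensions = 165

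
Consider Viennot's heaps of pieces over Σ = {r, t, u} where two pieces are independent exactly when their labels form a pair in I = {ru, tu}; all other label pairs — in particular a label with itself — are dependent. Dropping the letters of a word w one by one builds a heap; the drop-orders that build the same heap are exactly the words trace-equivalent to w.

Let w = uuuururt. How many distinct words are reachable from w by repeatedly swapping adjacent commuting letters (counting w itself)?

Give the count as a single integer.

56

piece 0:u — minimal
piece 1:u rests on {0:u}
piece 2:u rests on {1:u}
piece 3:u rests on {2:u}
piece 4:r — minimal
piece 5:u rests on {3:u}
piece 6:r rests on {4:r}
piece 7:t rests on {6:r}
minimal pieces: {0:u, 4:r}
ways to finish when only these pieces remain (= sum over removing one remaining piece with nothing left below it):
  1 left: {5}→1  {7}→1
  2 left: {3,5}→1  {5,7}→2  {6,7}→1
  3 left: {2,3,5}→1  {3,5,7}→3  {4,6,7}→1  {5,6,7}→3
  4 left: {1,2,3,5}→1  {2,3,5,7}→4  {3,5,6,7}→6  {4,5,6,7}→4
  5 left: {0,1,2,3,5}→1  {1,2,3,5,7}→5  {2,3,5,6,7}→10  {3,4,5,6,7}→10
  6 left: {0,1,2,3,5,7}→6  {1,2,3,5,6,7}→15  {2,3,4,5,6,7}→20
  placing 0:u first → 35 extensions
  placing 4:r first → 21 extensions
total linear extensions = 56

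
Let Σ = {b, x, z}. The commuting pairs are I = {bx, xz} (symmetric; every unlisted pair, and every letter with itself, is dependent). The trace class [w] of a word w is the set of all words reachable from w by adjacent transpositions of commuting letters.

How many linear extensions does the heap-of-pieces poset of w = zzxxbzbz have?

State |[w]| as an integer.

28

drop 0:z onto floor
drop 1:z onto {0:z}
drop 2:x onto floor
drop 3:x onto {2:x}
drop 4:b onto {1:z}
drop 5:z onto {4:b}
drop 6:b onto {5:z}
drop 7:z onto {6:b}
ground layer = {0:z, 2:x}
drop-orders for the pieces not yet dropped (sum over which currently-grounded one goes next):
  1 to go: {3} 1  {7} 1
  2 to go: {2,3} 1  {3,7} 2  {6,7} 1
  3 to go: {2,3,7} 3  {3,6,7} 3  {5,6,7} 1
  4 to go: {2,3,6,7} 6  {3,5,6,7} 4  {4,5,6,7} 1
  5 to go: {1,4,5,6,7} 1  {2,3,5,6,7} 10  {3,4,5,6,7} 5
  6 to go: {0,1,4,5,6,7} 1  {1,3,4,5,6,7} 6  {2,3,4,5,6,7} 15
  if 0:z drops first: 21 orders
  if 2:x drops first: 7 orders
heap linearizations: 28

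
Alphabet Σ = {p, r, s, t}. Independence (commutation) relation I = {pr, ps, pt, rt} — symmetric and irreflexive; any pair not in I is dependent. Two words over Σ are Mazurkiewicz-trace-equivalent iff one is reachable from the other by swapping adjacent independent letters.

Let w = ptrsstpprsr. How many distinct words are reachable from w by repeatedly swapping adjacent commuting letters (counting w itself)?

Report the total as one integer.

piece 0:p — minimal
piece 1:t — minimal
piece 2:r — minimal
piece 3:s rests on {1:t, 2:r}
piece 4:s rests on {3:s}
piece 5:t rests on {4:s}
piece 6:p rests on {0:p}
piece 7:p rests on {6:p}
piece 8:r rests on {4:s}
piece 9:s rests on {5:t, 8:r}
piece 10:r rests on {9:s}
minimal pieces: {0:p, 1:t, 2:r}
ways to finish when only these pieces remain (= sum over removing one remaining piece with nothing left below it):
  1 left: {7}→1  {10}→1
  2 left: {6,7}→1  {7,10}→2  {9,10}→1
  3 left: {0,6,7}→1  {5,9,10}→1  {6,7,10}→3  {7,9,10}→3  {8,9,10}→1
  4 left: {0,6,7,10}→4  {5,7,9,10}→4  {5,8,9,10}→2  {6,7,9,10}→6  {7,8,9,10}→4
  5 left: {0,6,7,9,10}→10  {4,5,8,9,10}→2  {5,6,7,9,10}→10  {5,7,8,9,10}→10  {6,7,8,9,10}→10
  6 left: {0,5,6,7,9,10}→20  {0,6,7,8,9,10}→20  {3,4,5,8,9,10}→2  {4,5,7,8,9,10}→12  {5,6,7,8,9,10}→30
  7 left: {0,5,6,7,8,9,10}→70  {1,3,4,5,8,9,10}→2  {2,3,4,5,8,9,10}→2  {3,4,5,7,8,9,10}→14  {4,5,6,7,8,9,10}→42
  8 left: {0,4,5,6,7,8,9,10}→112  {1,2,3,4,5,8,9,10}→4  {1,3,4,5,7,8,9,10}→16  {2,3,4,5,7,8,9,10}→16  {3,4,5,6,7,8,9,10}→56
  9 left: {0,3,4,5,6,7,8,9,10}→168  {1,2,3,4,5,7,8,9,10}→36  {1,3,4,5,6,7,8,9,10}→72  {2,3,4,5,6,7,8,9,10}→72
  placing 0:p first → 180 extensions
  placing 1:t first → 240 extensions
  placing 2:r first → 240 extensions
total linear extensions = 660

660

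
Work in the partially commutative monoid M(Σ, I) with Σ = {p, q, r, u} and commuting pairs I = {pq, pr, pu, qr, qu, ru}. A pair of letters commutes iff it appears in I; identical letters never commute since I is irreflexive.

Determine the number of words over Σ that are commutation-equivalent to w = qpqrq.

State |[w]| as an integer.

#0=q has no predecessor
#1=p has no predecessor
#2=q depends on [0:q]
#3=r has no predecessor
#4=q depends on [2:q]
sources: [0:q, 1:p, 3:r]
N(rest) = Σ N(rest − s) over sources s of rest; N(one piece) = 1:
  size 1 → [1]=1  [3]=1  [4]=1
  size 2 → [1,3]=2  [1,4]=2  [2,4]=1  [3,4]=2
  size 3 → [0,2,4]=1  [1,2,4]=3  [1,3,4]=6  [2,3,4]=3
  first=0(q) contributes 12
  first=1(p) contributes 4
  first=3(r) contributes 4
|[w]| = 20

20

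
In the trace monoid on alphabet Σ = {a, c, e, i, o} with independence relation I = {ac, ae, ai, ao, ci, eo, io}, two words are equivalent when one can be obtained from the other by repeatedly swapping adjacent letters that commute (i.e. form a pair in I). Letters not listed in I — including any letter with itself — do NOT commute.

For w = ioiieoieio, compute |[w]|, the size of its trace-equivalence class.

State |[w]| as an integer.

#0=i has no predecessor
#1=o has no predecessor
#2=i depends on [0:i]
#3=i depends on [2:i]
#4=e depends on [3:i]
#5=o depends on [1:o]
#6=i depends on [4:e]
#7=e depends on [6:i]
#8=i depends on [7:e]
#9=o depends on [5:o]
sources: [0:i, 1:o]
N(rest) = Σ N(rest − s) over sources s of rest; N(one piece) = 1:
  size 1 → [8]=1  [9]=1
  size 2 → [5,9]=1  [7,8]=1  [8,9]=2
  size 3 → [1,5,9]=1  [5,8,9]=3  [6,7,8]=1  [7,8,9]=3
  size 4 → [1,5,8,9]=4  [4,6,7,8]=1  [5,7,8,9]=6  [6,7,8,9]=4
  size 5 → [1,5,7,8,9]=10  [3,4,6,7,8]=1  [4,6,7,8,9]=5  [5,6,7,8,9]=10
  size 6 → [1,5,6,7,8,9]=20  [2,3,4,6,7,8]=1  [3,4,6,7,8,9]=6  [4,5,6,7,8,9]=15
  size 7 → [0,2,3,4,6,7,8]=1  [1,4,5,6,7,8,9]=35  [2,3,4,6,7,8,9]=7  [3,4,5,6,7,8,9]=21
  size 8 → [0,2,3,4,6,7,8,9]=8  [1,3,4,5,6,7,8,9]=56  [2,3,4,5,6,7,8,9]=28
  first=0(i) contributes 84
  first=1(o) contributes 36
|[w]| = 120

120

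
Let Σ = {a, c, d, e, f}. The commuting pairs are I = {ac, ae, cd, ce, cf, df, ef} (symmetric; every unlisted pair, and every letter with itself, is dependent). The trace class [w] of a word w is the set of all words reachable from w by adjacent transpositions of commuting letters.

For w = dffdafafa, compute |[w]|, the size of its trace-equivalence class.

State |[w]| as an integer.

6

0(d) covers ∅
1(f) covers ∅
2(f) covers 1:f
3(d) covers 0:d
4(a) covers 2:f, 3:d
5(f) covers 4:a
6(a) covers 5:f
7(f) covers 6:a
8(a) covers 7:f
floor of heap: 0:d, 1:f
completions by unplaced set U, small U first (add the entries for U minus each lowest piece of U):
  |U|=1: {8}:1
  |U|=2: {7,8}:1
  |U|=3: {6,7,8}:1
  |U|=4: {5,6,7,8}:1
  |U|=5: {4,5,6,7,8}:1
  |U|=6: {2,4,5,6,7,8}:1  {3,4,5,6,7,8}:1
  |U|=7: {0,3,4,5,6,7,8}:1  {1,2,4,5,6,7,8}:1  {2,3,4,5,6,7,8}:2
  start at 0(d): 3
  start at 1(f): 3
sum over floor = 6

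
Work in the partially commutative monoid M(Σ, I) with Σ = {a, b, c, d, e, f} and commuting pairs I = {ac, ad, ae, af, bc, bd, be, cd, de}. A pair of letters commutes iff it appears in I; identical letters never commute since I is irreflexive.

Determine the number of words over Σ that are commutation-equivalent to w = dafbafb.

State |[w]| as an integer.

6

drop 0:d onto floor
drop 1:a onto floor
drop 2:f onto {0:d}
drop 3:b onto {1:a, 2:f}
drop 4:a onto {3:b}
drop 5:f onto {3:b}
drop 6:b onto {4:a, 5:f}
ground layer = {0:d, 1:a}
drop-orders for the pieces not yet dropped (sum over which currently-grounded one goes next):
  1 to go: {6} 1
  2 to go: {4,6} 1  {5,6} 1
  3 to go: {4,5,6} 2
  4 to go: {3,4,5,6} 2
  5 to go: {1,3,4,5,6} 2  {2,3,4,5,6} 2
  if 0:d drops first: 4 orders
  if 1:a drops first: 2 orders
heap linearizations: 6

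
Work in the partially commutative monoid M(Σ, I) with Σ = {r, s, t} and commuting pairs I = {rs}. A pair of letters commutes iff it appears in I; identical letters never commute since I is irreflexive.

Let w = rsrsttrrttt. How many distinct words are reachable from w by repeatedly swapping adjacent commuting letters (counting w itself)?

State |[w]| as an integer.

0(r) covers ∅
1(s) covers ∅
2(r) covers 0:r
3(s) covers 1:s
4(t) covers 2:r, 3:s
5(t) covers 4:t
6(r) covers 5:t
7(r) covers 6:r
8(t) covers 7:r
9(t) covers 8:t
10(t) covers 9:t
floor of heap: 0:r, 1:s
completions by unplaced set U, small U first (add the entries for U minus each lowest piece of U):
  |U|=1: {10}:1
  |U|=2: {9,10}:1
  |U|=3: {8,9,10}:1
  |U|=4: {7,8,9,10}:1
  |U|=5: {6,7,8,9,10}:1
  |U|=6: {5,6,7,8,9,10}:1
  |U|=7: {4,5,6,7,8,9,10}:1
  |U|=8: {2,4,5,6,7,8,9,10}:1  {3,4,5,6,7,8,9,10}:1
  |U|=9: {0,2,4,5,6,7,8,9,10}:1  {1,3,4,5,6,7,8,9,10}:1  {2,3,4,5,6,7,8,9,10}:2
  start at 0(r): 3
  start at 1(s): 3
sum over floor = 6

6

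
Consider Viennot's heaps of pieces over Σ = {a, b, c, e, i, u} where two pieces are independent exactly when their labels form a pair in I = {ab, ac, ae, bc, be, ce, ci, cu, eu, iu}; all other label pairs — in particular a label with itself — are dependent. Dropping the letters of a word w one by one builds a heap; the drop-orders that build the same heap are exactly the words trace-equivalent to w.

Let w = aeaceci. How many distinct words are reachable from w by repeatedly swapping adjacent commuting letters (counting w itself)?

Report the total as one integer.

piece 0:a — minimal
piece 1:e — minimal
piece 2:a rests on {0:a}
piece 3:c — minimal
piece 4:e rests on {1:e}
piece 5:c rests on {3:c}
piece 6:i rests on {2:a, 4:e}
minimal pieces: {0:a, 1:e, 3:c}
ways to finish when only these pieces remain (= sum over removing one remaining piece with nothing left below it):
  1 left: {5}→1  {6}→1
  2 left: {2,6}→1  {3,5}→1  {4,6}→1  {5,6}→2
  3 left: {0,2,6}→1  {1,4,6}→1  {2,4,6}→2  {2,5,6}→3  {3,5,6}→3  {4,5,6}→3
  4 left: {0,2,4,6}→3  {0,2,5,6}→4  {1,2,4,6}→3  {1,4,5,6}→4  {2,3,5,6}→6  {2,4,5,6}→8  {3,4,5,6}→6
  5 left: {0,1,2,4,6}→6  {0,2,3,5,6}→10  {0,2,4,5,6}→15  {1,2,4,5,6}→15  {1,3,4,5,6}→10  {2,3,4,5,6}→20
  placing 0:a first → 45 extensions
  placing 1:e first → 45 extensions
  placing 3:c first → 36 extensions
total linear extensions = 126

126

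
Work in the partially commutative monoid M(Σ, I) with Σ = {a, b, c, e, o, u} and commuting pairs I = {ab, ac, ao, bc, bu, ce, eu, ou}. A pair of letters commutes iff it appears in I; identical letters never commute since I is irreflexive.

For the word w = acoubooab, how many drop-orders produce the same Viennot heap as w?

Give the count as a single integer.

0(a) covers ∅
1(c) covers ∅
2(o) covers 1:c
3(u) covers 0:a, 1:c
4(b) covers 2:o
5(o) covers 4:b
6(o) covers 5:o
7(a) covers 3:u
8(b) covers 6:o
floor of heap: 0:a, 1:c
completions by unplaced set U, small U first (add the entries for U minus each lowest piece of U):
  |U|=1: {7}:1  {8}:1
  |U|=2: {3,7}:1  {6,8}:1  {7,8}:2
  |U|=3: {0,3,7}:1  {3,7,8}:3  {5,6,8}:1  {6,7,8}:3
  |U|=4: {0,3,7,8}:4  {3,6,7,8}:6  {4,5,6,8}:1  {5,6,7,8}:4
  |U|=5: {0,3,6,7,8}:10  {2,4,5,6,8}:1  {3,5,6,7,8}:10  {4,5,6,7,8}:5
  |U|=6: {0,3,5,6,7,8}:20  {2,4,5,6,7,8}:6  {3,4,5,6,7,8}:15
  |U|=7: {0,3,4,5,6,7,8}:35  {2,3,4,5,6,7,8}:21
  start at 0(a): 21
  start at 1(c): 56
sum over floor = 77

77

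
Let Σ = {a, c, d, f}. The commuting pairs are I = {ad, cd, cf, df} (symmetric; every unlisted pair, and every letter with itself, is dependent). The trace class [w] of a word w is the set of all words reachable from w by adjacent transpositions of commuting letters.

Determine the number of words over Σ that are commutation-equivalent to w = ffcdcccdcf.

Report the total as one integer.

2520

piece 0:f — minimal
piece 1:f rests on {0:f}
piece 2:c — minimal
piece 3:d — minimal
piece 4:c rests on {2:c}
piece 5:c rests on {4:c}
piece 6:c rests on {5:c}
piece 7:d rests on {3:d}
piece 8:c rests on {6:c}
piece 9:f rests on {1:f}
minimal pieces: {0:f, 2:c, 3:d}
ways to finish when only these pieces remain (= sum over removing one remaining piece with nothing left below it):
  1 left: {7}→1  {8}→1  {9}→1
  2 left: {1,9}→1  {3,7}→1  {6,8}→1  {7,8}→2  {7,9}→2  {8,9}→2
  3 left: {0,1,9}→1  {1,7,9}→3  {1,8,9}→3  {3,7,8}→3  {3,7,9}→3  {5,6,8}→1  {6,7,8}→3  {6,8,9}→3  {7,8,9}→6
  4 left: {0,1,7,9}→4  {0,1,8,9}→4  {1,3,7,9}→6  {1,6,8,9}→6  {1,7,8,9}→12  {3,6,7,8}→6  {3,7,8,9}→12  {4,5,6,8}→1  {5,6,7,8}→4  {5,6,8,9}→4  {6,7,8,9}→12
  5 left: {0,1,3,7,9}→10  {0,1,6,8,9}→10  {0,1,7,8,9}→20  {1,3,7,8,9}→30  {1,5,6,8,9}→10  {1,6,7,8,9}→30  {2,4,5,6,8}→1  {3,5,6,7,8}→10  {3,6,7,8,9}→30  {4,5,6,7,8}→5  {4,5,6,8,9}→5  {5,6,7,8,9}→20
  6 left: {0,1,3,7,8,9}→60  {0,1,5,6,8,9}→20  {0,1,6,7,8,9}→60  {1,3,6,7,8,9}→90  {1,4,5,6,8,9}→15  {1,5,6,7,8,9}→60  {2,4,5,6,7,8}→6  {2,4,5,6,8,9}→6  {3,4,5,6,7,8}→15  {3,5,6,7,8,9}→60  {4,5,6,7,8,9}→30
  7 left: {0,1,3,6,7,8,9}→210  {0,1,4,5,6,8,9}→35  {0,1,5,6,7,8,9}→140  {1,2,4,5,6,8,9}→21  {1,3,5,6,7,8,9}→210  {1,4,5,6,7,8,9}→105  {2,3,4,5,6,7,8}→21  {2,4,5,6,7,8,9}→42  {3,4,5,6,7,8,9}→105
  8 left: {0,1,2,4,5,6,8,9}→56  {0,1,3,5,6,7,8,9}→560  {0,1,4,5,6,7,8,9}→280  {1,2,4,5,6,7,8,9}→168  {1,3,4,5,6,7,8,9}→420  {2,3,4,5,6,7,8,9}→168
  placing 0:f first → 756 extensions
  placing 2:c first → 1260 extensions
  placing 3:d first → 504 extensions
total linear extensions = 2520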